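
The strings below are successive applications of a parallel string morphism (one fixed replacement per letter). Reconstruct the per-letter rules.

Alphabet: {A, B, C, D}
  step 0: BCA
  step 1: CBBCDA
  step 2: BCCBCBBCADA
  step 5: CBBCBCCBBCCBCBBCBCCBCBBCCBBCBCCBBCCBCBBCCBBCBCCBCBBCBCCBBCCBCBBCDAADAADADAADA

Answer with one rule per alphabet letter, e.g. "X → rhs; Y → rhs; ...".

  step 1 ⇒ step 2: CBBCDA ⇒ BC·CB·CB·BC·A·DA
    A ↦ DA
    B ↦ CB
    C ↦ BC
    D ↦ A

A->DA, B->CB, C->BC, D->A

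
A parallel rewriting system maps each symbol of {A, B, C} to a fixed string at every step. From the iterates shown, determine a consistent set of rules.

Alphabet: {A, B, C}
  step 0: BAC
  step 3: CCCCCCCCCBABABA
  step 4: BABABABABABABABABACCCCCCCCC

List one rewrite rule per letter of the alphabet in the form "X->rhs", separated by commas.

  step 3 ⇒ step 4: CCCCCCCCCBABABA ⇒ BA·BA·BA·BA·BA·BA·BA·BA·BA·CC·C·CC·C·CC·C
    A ↦ C
    B ↦ CC
    C ↦ BA

A->C, B->CC, C->BA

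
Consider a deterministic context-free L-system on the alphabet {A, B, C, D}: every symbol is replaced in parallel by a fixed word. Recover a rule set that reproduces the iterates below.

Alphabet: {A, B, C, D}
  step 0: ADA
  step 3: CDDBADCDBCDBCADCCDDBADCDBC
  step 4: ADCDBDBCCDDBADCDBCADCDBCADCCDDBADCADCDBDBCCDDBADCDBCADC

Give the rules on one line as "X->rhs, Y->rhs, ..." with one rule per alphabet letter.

A->CD, B->C, C->ADC, D->DB

  step 3 ⇒ step 4: CDDBADCDBCDBCADCCDDBADCDBC ⇒ ADC·DB·DB·C·CD·DB·ADC·DB·C·ADC·DB·C·ADC·CD·DB·ADC·ADC·DB·DB·C·CD·DB·ADC·DB·C·ADC
    A ↦ CD
    B ↦ C
    C ↦ ADC
    D ↦ DB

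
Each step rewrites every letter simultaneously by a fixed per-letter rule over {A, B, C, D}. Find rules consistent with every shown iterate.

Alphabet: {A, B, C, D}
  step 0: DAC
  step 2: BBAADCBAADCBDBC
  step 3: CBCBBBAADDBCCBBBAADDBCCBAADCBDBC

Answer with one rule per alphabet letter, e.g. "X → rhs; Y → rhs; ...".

A->B, B->CB, C->DBC, D->AAD

  step 2 ⇒ step 3: BBAADCBAADCBDBC ⇒ CB·CB·B·B·AAD·DBC·CB·B·B·AAD·DBC·CB·AAD·CB·DBC
    A ↦ B
    B ↦ CB
    C ↦ DBC
    D ↦ AAD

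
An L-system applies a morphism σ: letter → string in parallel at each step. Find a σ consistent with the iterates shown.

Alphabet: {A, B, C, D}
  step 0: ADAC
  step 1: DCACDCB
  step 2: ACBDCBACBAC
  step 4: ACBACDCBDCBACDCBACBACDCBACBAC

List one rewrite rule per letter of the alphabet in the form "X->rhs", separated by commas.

A->DC, B->AC, C->B, D->AC

  step 1 ⇒ step 2: DCACDCB ⇒ AC·B·DC·B·AC·B·AC
    A ↦ DC
    B ↦ AC
    C ↦ B
    D ↦ AC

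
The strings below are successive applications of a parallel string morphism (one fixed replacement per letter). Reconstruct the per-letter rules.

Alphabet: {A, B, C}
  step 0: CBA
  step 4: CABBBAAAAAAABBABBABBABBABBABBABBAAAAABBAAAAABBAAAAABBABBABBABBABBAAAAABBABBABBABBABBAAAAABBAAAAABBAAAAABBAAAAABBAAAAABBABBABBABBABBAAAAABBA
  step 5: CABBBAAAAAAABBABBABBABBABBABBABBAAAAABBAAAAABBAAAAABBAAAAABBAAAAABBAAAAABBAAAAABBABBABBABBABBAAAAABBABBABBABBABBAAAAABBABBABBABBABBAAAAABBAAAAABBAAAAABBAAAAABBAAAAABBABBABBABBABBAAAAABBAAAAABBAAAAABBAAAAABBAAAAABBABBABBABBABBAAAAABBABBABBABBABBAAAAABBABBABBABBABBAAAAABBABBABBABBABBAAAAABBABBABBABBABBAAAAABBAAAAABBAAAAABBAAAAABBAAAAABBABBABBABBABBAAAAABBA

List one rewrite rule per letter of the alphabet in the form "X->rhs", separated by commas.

  step 4 ⇒ step 5: CABBBAAAAAAABBABBABBABBABBABBABBAAAAABBAAAAABBAAAAABBABBABBABBABBAAAAABBABBABBABBABBAAAAABBAAAAABBAAAAABBAAAAABBAAAAABBABBABBABBABBAAAAABBA ⇒ CAB·BBA·AA·AA·AA·BBA·BBA·BBA·BBA·BBA·BBA·BBA·AA·AA·BBA·AA·AA·BBA·AA·AA·BBA·AA·AA·BBA·AA·AA·BBA·AA·AA·BBA·AA·AA·BBA·BBA·BBA·BBA·BBA·AA·AA·BBA·BBA·BBA·BBA·BBA·AA·AA·BBA·BBA·BBA·BBA·BBA·AA·AA·BBA·AA·AA·BBA·AA·AA·BBA·AA·AA·BBA·AA·AA·BBA·BBA·BBA·BBA·BBA·AA·AA·BBA·AA·AA·BBA·AA·AA·BBA·AA·AA·BBA·AA·AA·BBA·BBA·BBA·BBA·BBA·AA·AA·BBA·BBA·BBA·BBA·BBA·AA·AA·BBA·BBA·BBA·BBA·BBA·AA·AA·BBA·BBA·BBA·BBA·BBA·AA·AA·BBA·BBA·BBA·BBA·BBA·AA·AA·BBA·AA·AA·BBA·AA·AA·BBA·AA·AA·BBA·AA·AA·BBA·BBA·BBA·BBA·BBA·AA·AA·BBA
    A ↦ BBA
    B ↦ AA
    C ↦ CAB

A->BBA, B->AA, C->CAB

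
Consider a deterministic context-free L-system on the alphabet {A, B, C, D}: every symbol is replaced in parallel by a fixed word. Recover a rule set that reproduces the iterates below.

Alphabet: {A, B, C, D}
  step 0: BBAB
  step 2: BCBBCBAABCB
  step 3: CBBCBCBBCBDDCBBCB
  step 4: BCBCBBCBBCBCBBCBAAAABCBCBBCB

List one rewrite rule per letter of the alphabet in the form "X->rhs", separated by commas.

  step 3 ⇒ step 4: CBBCBCBBCBDDCBBCB ⇒ B·CB·CB·B·CB·B·CB·CB·B·CB·AA·AA·B·CB·CB·B·CB
    B ↦ CB
    C ↦ B
    D ↦ AA
  step 2 ⇒ step 3: BCBBCBAABCB ⇒ CB·B·CB·CB·B·CB·D·D·CB·B·CB
    A ↦ D

A->D, B->CB, C->B, D->AA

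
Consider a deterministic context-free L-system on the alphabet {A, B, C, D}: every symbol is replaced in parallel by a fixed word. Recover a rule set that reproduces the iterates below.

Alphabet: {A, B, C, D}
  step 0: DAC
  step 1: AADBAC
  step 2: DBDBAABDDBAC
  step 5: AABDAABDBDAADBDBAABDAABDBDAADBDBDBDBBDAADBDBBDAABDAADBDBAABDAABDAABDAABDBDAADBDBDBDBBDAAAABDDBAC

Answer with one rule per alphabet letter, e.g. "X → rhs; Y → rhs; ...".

A->DB, B->BD, C->AC, D->AA

  step 1 ⇒ step 2: AADBAC ⇒ DB·DB·AA·BD·DB·AC
    A ↦ DB
    B ↦ BD
    C ↦ AC
    D ↦ AA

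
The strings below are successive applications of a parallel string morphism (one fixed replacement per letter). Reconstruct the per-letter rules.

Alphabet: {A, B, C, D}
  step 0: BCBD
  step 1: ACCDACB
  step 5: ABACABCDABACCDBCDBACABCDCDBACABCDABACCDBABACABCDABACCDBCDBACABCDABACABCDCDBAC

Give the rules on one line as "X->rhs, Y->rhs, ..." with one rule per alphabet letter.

A->AB, B->AC, C->CD, D->B

  step 0 ⇒ step 1: BCBD ⇒ AC·CD·AC·B
    B ↦ AC
    C ↦ CD
    D ↦ B
    A ↦ AB  (constrained at step 1)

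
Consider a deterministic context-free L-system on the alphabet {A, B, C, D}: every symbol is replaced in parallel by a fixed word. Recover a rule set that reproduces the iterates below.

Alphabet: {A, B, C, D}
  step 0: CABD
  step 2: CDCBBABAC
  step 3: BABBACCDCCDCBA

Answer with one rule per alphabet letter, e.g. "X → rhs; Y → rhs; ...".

  step 2 ⇒ step 3: CDCBBABAC ⇒ BA·B·BA·C·C·DC·C·DC·BA
    A ↦ DC
    B ↦ C
    C ↦ BA
    D ↦ B

A->DC, B->C, C->BA, D->B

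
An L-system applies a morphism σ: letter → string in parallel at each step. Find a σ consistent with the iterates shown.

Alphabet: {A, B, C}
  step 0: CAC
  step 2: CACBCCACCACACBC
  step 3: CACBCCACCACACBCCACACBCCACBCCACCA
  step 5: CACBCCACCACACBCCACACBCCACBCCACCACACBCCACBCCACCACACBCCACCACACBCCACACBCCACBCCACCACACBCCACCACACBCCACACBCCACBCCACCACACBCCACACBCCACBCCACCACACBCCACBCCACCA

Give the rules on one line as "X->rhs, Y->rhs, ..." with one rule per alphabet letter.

A->CBC, B->C, C->CA

  step 2 ⇒ step 3: CACBCCACCACACBC ⇒ CA·CBC·CA·C·CA·CA·CBC·CA·CA·CBC·CA·CBC·CA·C·CA
    A ↦ CBC
    B ↦ C
    C ↦ CA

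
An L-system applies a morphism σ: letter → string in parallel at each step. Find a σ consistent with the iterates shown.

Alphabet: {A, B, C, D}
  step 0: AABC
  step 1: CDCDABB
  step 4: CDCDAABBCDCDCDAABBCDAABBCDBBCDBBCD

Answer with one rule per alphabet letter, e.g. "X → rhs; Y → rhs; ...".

  step 0 ⇒ step 1: AABC ⇒ CD·CD·A·BB
    A ↦ CD
    B ↦ A
    C ↦ BB
    D ↦ CD  (constrained at step 1)

A->CD, B->A, C->BB, D->CD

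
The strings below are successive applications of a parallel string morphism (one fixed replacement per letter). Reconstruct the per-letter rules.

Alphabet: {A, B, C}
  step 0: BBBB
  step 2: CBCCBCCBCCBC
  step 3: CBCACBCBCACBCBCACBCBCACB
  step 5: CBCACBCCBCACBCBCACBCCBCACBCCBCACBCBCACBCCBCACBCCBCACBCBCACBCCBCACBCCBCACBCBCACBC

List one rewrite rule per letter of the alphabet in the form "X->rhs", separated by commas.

A->C, B->CA, C->CB

  step 2 ⇒ step 3: CBCCBCCBCCBC ⇒ CB·CA·CB·CB·CA·CB·CB·CA·CB·CB·CA·CB
    B ↦ CA
    C ↦ CB
    A ↦ C  (constrained at step 3)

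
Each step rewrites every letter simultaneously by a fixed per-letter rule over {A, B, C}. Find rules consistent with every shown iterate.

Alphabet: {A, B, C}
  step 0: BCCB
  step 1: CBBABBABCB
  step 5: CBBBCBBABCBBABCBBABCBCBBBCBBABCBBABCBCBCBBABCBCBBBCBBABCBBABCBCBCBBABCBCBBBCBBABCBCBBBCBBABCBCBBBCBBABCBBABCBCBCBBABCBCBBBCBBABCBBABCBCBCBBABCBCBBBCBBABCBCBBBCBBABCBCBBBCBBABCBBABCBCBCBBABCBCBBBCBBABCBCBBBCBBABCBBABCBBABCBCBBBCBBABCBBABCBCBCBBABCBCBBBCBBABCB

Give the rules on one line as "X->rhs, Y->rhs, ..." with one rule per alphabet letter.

  step 0 ⇒ step 1: BCCB ⇒ CB·BAB·BAB·CB
    B ↦ CB
    C ↦ BAB
    A ↦ BB  (constrained at step 1)

A->BB, B->CB, C->BAB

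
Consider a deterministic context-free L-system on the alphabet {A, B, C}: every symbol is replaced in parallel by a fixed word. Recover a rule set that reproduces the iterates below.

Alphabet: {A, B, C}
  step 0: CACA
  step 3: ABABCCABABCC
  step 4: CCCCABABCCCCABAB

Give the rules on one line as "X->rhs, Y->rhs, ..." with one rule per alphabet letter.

  step 3 ⇒ step 4: ABABCCABABCC ⇒ C·C·C·C·AB·AB·C·C·C·C·AB·AB
    A ↦ C
    B ↦ C
    C ↦ AB

A->C, B->C, C->AB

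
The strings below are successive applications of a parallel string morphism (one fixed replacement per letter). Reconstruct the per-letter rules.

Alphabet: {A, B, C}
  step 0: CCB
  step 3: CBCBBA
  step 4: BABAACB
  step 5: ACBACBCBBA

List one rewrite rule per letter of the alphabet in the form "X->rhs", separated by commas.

  step 4 ⇒ step 5: BABAACB ⇒ A·CB·A·CB·CB·B·A
    A ↦ CB
    B ↦ A
    C ↦ B

A->CB, B->A, C->B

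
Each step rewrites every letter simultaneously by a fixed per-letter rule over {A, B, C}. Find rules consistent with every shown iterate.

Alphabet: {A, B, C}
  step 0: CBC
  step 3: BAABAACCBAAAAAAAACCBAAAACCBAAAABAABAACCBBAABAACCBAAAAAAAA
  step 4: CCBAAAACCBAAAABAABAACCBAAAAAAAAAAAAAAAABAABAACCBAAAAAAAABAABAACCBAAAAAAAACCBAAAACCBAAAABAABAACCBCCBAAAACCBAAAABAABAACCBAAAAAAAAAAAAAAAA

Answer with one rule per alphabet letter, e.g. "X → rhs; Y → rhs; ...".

A->AA, B->CCB, C->BAA

  step 3 ⇒ step 4: BAABAACCBAAAAAAAACCBAAAACCBAAAABAABAACCBBAABAACCBAAAAAAAA ⇒ CCB·AA·AA·CCB·AA·AA·BAA·BAA·CCB·AA·AA·AA·AA·AA·AA·AA·AA·BAA·BAA·CCB·AA·AA·AA·AA·BAA·BAA·CCB·AA·AA·AA·AA·CCB·AA·AA·CCB·AA·AA·BAA·BAA·CCB·CCB·AA·AA·CCB·AA·AA·BAA·BAA·CCB·AA·AA·AA·AA·AA·AA·AA·AA
    A ↦ AA
    B ↦ CCB
    C ↦ BAA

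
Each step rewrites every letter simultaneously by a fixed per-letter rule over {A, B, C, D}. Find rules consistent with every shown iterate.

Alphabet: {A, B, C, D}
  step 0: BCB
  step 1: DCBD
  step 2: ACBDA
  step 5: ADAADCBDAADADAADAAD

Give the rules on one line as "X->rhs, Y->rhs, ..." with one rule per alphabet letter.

A->AD, B->D, C->CB, D->A

  step 1 ⇒ step 2: DCBD ⇒ A·CB·D·A
    B ↦ D
    C ↦ CB
    D ↦ A
    A ↦ AD  (constrained at step 2)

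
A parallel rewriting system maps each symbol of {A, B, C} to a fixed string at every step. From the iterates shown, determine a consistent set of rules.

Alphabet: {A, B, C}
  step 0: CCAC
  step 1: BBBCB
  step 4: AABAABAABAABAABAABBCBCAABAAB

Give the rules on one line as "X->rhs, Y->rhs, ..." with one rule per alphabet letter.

  step 0 ⇒ step 1: CCAC ⇒ B·B·BC·B
    A ↦ BC
    C ↦ B
    B ↦ AA  (constrained at step 1)

A->BC, B->AA, C->B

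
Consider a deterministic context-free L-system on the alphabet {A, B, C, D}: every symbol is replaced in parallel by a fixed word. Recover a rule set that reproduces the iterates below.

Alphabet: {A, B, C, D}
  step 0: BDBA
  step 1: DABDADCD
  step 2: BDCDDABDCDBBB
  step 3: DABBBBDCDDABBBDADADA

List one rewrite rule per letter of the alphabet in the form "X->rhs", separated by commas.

  step 2 ⇒ step 3: BDCDDABDCDBBB ⇒ DA·B·B·B·B·DCD·DA·B·B·B·DA·DA·DA
    A ↦ DCD
    B ↦ DA
    C ↦ B
    D ↦ B

A->DCD, B->DA, C->B, D->B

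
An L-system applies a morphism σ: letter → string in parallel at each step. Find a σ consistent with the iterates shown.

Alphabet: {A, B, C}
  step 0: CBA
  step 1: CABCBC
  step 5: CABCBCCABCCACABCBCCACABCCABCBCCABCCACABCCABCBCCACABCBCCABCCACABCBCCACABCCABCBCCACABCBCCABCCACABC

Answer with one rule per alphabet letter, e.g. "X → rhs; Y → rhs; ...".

A->BC, B->BC, C->CA

  step 0 ⇒ step 1: CBA ⇒ CA·BC·BC
    A ↦ BC
    B ↦ BC
    C ↦ CA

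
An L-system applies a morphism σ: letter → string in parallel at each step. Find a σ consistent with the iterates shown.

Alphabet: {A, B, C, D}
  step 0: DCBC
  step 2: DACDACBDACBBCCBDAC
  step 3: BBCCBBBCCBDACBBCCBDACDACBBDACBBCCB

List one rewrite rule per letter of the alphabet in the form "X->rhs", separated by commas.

  step 2 ⇒ step 3: DACDACBDACBBCCBDAC ⇒ BBC·C·B·BBC·C·B·DAC·BBC·C·B·DAC·DAC·B·B·DAC·BBC·C·B
    A ↦ C
    B ↦ DAC
    C ↦ B
    D ↦ BBC

A->C, B->DAC, C->B, D->BBC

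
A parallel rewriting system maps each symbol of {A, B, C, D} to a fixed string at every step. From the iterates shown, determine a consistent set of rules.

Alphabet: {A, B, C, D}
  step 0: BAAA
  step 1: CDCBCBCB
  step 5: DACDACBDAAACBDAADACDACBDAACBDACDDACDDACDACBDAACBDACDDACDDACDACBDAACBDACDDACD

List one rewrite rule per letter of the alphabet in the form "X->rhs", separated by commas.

  step 0 ⇒ step 1: BAAA ⇒ CD·CB·CB·CB
    A ↦ CB
    B ↦ CD
    C ↦ DA  (constrained at step 1)
    D ↦ A  (constrained at step 1)

A->CB, B->CD, C->DA, D->A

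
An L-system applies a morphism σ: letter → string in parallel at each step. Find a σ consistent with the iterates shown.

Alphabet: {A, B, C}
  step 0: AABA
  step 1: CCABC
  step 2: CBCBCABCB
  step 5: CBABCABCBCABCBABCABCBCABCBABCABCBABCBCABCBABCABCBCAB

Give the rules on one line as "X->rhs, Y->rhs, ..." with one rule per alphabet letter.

  step 1 ⇒ step 2: CCABC ⇒ CB·CB·C·AB·CB
    A ↦ C
    B ↦ AB
    C ↦ CB

A->C, B->AB, C->CB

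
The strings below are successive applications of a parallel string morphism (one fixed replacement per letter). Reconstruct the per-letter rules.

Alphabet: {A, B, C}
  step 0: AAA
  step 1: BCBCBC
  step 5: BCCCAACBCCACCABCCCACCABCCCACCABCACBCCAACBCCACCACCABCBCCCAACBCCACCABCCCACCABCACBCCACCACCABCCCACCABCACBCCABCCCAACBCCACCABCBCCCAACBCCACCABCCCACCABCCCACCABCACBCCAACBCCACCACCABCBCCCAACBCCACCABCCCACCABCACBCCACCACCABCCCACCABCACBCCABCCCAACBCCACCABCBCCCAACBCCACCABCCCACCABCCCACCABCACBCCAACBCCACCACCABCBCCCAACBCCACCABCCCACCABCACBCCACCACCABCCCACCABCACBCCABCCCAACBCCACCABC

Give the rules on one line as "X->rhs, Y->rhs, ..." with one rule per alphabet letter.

A->BC, B->ACB, C->CCA

  step 0 ⇒ step 1: AAA ⇒ BC·BC·BC
    A ↦ BC
    B ↦ ACB  (constrained at step 1)
    C ↦ CCA  (constrained at step 1)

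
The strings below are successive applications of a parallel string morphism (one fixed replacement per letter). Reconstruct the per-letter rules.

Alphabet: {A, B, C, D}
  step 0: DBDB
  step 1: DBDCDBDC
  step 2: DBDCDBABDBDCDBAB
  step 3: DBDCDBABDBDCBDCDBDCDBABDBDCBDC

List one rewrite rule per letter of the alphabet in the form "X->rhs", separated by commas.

A->B, B->DC, C->AB, D->DB

  step 2 ⇒ step 3: DBDCDBABDBDCDBAB ⇒ DB·DC·DB·AB·DB·DC·B·DC·DB·DC·DB·AB·DB·DC·B·DC
    A ↦ B
    B ↦ DC
    C ↦ AB
    D ↦ DB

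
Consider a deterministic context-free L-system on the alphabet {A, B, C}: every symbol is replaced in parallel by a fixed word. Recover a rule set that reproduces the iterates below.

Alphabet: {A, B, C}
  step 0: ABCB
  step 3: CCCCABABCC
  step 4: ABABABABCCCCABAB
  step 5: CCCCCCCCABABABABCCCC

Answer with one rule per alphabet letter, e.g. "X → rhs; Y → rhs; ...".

  step 4 ⇒ step 5: ABABABABCCCCABAB ⇒ C·C·C·C·C·C·C·C·AB·AB·AB·AB·C·C·C·C
    A ↦ C
    B ↦ C
    C ↦ AB

A->C, B->C, C->AB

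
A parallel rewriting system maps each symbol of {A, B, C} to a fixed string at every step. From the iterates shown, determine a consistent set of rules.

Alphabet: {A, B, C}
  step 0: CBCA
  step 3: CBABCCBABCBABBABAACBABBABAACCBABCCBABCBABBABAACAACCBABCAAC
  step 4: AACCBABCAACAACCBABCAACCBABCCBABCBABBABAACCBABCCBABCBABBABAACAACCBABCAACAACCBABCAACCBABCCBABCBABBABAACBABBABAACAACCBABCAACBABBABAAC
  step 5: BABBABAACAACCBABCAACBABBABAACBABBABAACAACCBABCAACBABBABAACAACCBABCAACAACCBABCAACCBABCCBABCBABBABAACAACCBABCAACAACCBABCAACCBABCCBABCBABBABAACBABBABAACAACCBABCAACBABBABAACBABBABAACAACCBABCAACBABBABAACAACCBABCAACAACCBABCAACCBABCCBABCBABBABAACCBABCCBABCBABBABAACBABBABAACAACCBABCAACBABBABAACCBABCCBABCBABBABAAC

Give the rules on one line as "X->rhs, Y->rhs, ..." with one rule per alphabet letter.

  step 4 ⇒ step 5: AACCBABCAACAACCBABCAACCBABCCBABCBABBABAACCBABCCBABCBABBABAACAACCBABCAACAACCBABCAACCBABCCBABCBABBABAACBABBABAACAACCBABCAACBABBABAAC ⇒ BAB·BAB·AAC·AAC·C·BAB·C·AAC·BAB·BAB·AAC·BAB·BAB·AAC·AAC·C·BAB·C·AAC·BAB·BAB·AAC·AAC·C·BAB·C·AAC·AAC·C·BAB·C·AAC·C·BAB·C·C·BAB·C·BAB·BAB·AAC·AAC·C·BAB·C·AAC·AAC·C·BAB·C·AAC·C·BAB·C·C·BAB·C·BAB·BAB·AAC·BAB·BAB·AAC·AAC·C·BAB·C·AAC·BAB·BAB·AAC·BAB·BAB·AAC·AAC·C·BAB·C·AAC·BAB·BAB·AAC·AAC·C·BAB·C·AAC·AAC·C·BAB·C·AAC·C·BAB·C·C·BAB·C·BAB·BAB·AAC·C·BAB·C·C·BAB·C·BAB·BAB·AAC·BAB·BAB·AAC·AAC·C·BAB·C·AAC·BAB·BAB·AAC·C·BAB·C·C·BAB·C·BAB·BAB·AAC
    A ↦ BAB
    B ↦ C
    C ↦ AAC

A->BAB, B->C, C->AAC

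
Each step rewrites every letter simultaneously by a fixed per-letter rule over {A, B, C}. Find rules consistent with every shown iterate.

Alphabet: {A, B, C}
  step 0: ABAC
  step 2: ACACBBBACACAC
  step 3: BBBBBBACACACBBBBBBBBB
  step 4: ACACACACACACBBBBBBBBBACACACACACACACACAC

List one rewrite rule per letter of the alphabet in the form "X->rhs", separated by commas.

A->BB, B->AC, C->B

  step 3 ⇒ step 4: BBBBBBACACACBBBBBBBBB ⇒ AC·AC·AC·AC·AC·AC·BB·B·BB·B·BB·B·AC·AC·AC·AC·AC·AC·AC·AC·AC
    A ↦ BB
    B ↦ AC
    C ↦ B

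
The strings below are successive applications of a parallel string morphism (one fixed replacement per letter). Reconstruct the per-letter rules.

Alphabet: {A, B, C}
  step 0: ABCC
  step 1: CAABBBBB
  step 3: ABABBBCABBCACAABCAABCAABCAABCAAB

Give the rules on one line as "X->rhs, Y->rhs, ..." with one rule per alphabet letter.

  step 0 ⇒ step 1: ABCC ⇒ CA·AB·BB·BB
    A ↦ CA
    B ↦ AB
    C ↦ BB

A->CA, B->AB, C->BB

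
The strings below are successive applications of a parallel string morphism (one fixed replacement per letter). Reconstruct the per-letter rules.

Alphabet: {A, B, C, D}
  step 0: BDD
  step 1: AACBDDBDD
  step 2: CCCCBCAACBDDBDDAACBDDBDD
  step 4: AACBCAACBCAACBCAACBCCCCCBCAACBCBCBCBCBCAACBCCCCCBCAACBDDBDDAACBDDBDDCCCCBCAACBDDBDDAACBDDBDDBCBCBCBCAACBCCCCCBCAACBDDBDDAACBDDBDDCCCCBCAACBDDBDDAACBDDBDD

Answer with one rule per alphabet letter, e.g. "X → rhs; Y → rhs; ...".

A->CC, B->AAC, C->BC, D->BDD

  step 1 ⇒ step 2: AACBDDBDD ⇒ CC·CC·BC·AAC·BDD·BDD·AAC·BDD·BDD
    A ↦ CC
    B ↦ AAC
    C ↦ BC
    D ↦ BDD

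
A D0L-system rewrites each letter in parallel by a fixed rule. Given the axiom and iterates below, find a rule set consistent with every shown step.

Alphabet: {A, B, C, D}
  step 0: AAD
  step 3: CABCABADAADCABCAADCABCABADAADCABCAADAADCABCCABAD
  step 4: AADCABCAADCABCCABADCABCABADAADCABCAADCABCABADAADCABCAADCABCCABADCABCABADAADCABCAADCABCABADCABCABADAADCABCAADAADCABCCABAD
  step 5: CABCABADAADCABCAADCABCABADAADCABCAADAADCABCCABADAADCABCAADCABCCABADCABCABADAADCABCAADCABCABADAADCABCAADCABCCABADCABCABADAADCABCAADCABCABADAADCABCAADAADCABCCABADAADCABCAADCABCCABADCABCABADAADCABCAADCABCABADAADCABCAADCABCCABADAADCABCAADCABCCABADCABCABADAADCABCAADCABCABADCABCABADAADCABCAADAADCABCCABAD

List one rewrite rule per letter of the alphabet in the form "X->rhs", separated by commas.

  step 4 ⇒ step 5: AADCABCAADCABCCABADCABCABADAADCABCAADCABCABADAADCABCAADCABCCABADCABCABADAADCABCAADCABCABADCABCABADAADCABCAADAADCABCCABAD ⇒ CAB·CAB·AD·AAD·CAB·C·AAD·CAB·CAB·AD·AAD·CAB·C·AAD·AAD·CAB·C·CAB·AD·AAD·CAB·C·AAD·CAB·C·CAB·AD·CAB·CAB·AD·AAD·CAB·C·AAD·CAB·CAB·AD·AAD·CAB·C·AAD·CAB·C·CAB·AD·CAB·CAB·AD·AAD·CAB·C·AAD·CAB·CAB·AD·AAD·CAB·C·AAD·AAD·CAB·C·CAB·AD·AAD·CAB·C·AAD·CAB·C·CAB·AD·CAB·CAB·AD·AAD·CAB·C·AAD·CAB·CAB·AD·AAD·CAB·C·AAD·CAB·C·CAB·AD·AAD·CAB·C·AAD·CAB·C·CAB·AD·CAB·CAB·AD·AAD·CAB·C·AAD·CAB·CAB·AD·CAB·CAB·AD·AAD·CAB·C·AAD·AAD·CAB·C·CAB·AD
    A ↦ CAB
    B ↦ C
    C ↦ AAD
    D ↦ AD

A->CAB, B->C, C->AAD, D->AD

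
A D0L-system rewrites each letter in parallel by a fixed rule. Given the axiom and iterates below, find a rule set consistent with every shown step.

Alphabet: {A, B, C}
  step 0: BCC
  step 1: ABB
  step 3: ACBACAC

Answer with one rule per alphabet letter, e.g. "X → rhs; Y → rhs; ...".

  step 0 ⇒ step 1: BCC ⇒ A·B·B
    B ↦ A
    C ↦ B
    A ↦ AC  (constrained at step 1)

A->AC, B->A, C->B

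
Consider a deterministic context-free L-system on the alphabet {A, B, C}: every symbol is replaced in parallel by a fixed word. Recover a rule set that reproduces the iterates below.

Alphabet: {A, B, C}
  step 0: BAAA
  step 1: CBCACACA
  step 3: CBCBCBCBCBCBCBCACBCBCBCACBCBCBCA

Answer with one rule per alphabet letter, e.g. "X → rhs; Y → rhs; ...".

A->CA, B->CB, C->CB

  step 0 ⇒ step 1: BAAA ⇒ CB·CA·CA·CA
    A ↦ CA
    B ↦ CB
    C ↦ CB  (constrained at step 1)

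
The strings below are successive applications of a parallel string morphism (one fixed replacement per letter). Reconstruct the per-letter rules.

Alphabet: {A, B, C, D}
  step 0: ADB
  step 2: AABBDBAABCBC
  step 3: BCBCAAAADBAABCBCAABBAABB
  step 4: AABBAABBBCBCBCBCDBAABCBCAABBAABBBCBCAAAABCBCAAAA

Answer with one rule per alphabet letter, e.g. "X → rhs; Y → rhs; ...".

A->BC, B->AA, C->BB, D->DB

  step 3 ⇒ step 4: BCBCAAAADBAABCBCAABBAABB ⇒ AA·BB·AA·BB·BC·BC·BC·BC·DB·AA·BC·BC·AA·BB·AA·BB·BC·BC·AA·AA·BC·BC·AA·AA
    A ↦ BC
    B ↦ AA
    C ↦ BB
    D ↦ DB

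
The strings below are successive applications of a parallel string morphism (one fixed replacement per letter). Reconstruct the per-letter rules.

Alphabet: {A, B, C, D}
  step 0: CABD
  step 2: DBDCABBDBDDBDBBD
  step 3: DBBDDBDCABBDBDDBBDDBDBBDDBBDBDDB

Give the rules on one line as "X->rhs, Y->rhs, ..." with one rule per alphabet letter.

A->AB, B->BD, C->DC, D->DB

  step 2 ⇒ step 3: DBDCABBDBDDBDBBD ⇒ DB·BD·DB·DC·AB·BD·BD·DB·BD·DB·DB·BD·DB·BD·BD·DB
    A ↦ AB
    B ↦ BD
    C ↦ DC
    D ↦ DB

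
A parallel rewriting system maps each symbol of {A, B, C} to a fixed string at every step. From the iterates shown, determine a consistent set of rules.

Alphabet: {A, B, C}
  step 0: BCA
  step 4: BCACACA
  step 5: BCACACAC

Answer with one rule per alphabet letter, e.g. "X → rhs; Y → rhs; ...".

  step 4 ⇒ step 5: BCACACA ⇒ BC·A·C·A·C·A·C
    A ↦ C
    B ↦ BC
    C ↦ A

A->C, B->BC, C->A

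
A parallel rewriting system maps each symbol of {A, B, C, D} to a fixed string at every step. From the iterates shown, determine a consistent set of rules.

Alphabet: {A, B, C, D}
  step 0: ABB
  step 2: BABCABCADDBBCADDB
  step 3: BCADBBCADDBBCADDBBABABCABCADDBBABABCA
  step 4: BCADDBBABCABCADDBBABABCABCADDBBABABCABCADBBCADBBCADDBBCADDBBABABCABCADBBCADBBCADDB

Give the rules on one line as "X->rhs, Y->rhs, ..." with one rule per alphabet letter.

  step 3 ⇒ step 4: BCADBBCADDBBCADDBBABABCABCADDBBABABCA ⇒ BCA·D·DB·BA·BCA·BCA·D·DB·BA·BA·BCA·BCA·D·DB·BA·BA·BCA·BCA·DB·BCA·DB·BCA·D·DB·BCA·D·DB·BA·BA·BCA·BCA·DB·BCA·DB·BCA·D·DB
    A ↦ DB
    B ↦ BCA
    C ↦ D
    D ↦ BA

A->DB, B->BCA, C->D, D->BA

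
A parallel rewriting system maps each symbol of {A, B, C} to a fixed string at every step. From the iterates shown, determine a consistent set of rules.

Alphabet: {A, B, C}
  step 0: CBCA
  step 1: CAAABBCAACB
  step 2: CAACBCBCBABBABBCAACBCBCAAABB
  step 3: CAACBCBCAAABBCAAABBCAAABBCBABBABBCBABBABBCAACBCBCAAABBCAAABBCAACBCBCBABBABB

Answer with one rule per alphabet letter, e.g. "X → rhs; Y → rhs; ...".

A->CB, B->ABB, C->CAA

  step 2 ⇒ step 3: CAACBCBCBABBABBCAACBCBCAAABB ⇒ CAA·CB·CB·CAA·ABB·CAA·ABB·CAA·ABB·CB·ABB·ABB·CB·ABB·ABB·CAA·CB·CB·CAA·ABB·CAA·ABB·CAA·CB·CB·CB·ABB·ABB
    A ↦ CB
    B ↦ ABB
    C ↦ CAA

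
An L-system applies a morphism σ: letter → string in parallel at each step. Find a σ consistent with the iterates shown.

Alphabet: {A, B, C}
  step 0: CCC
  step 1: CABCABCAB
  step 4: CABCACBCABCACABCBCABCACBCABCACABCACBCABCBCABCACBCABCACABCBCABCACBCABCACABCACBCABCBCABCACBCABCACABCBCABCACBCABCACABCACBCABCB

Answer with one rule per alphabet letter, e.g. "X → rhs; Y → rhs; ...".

  step 0 ⇒ step 1: CCC ⇒ CAB·CAB·CAB
    C ↦ CAB
    A ↦ CA  (constrained at step 1)
    B ↦ CB  (constrained at step 1)

A->CA, B->CB, C->CAB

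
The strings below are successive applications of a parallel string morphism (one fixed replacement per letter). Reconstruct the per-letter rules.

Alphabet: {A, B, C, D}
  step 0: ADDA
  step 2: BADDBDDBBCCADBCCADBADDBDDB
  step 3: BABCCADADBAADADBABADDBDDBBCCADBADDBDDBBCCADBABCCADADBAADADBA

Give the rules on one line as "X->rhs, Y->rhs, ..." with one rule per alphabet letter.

  step 2 ⇒ step 3: BADDBDDBBCCADBCCADBADDBDDB ⇒ BA·BCC·AD·AD·BA·AD·AD·BA·BA·DDB·DDB·BCC·AD·BA·DDB·DDB·BCC·AD·BA·BCC·AD·AD·BA·AD·AD·BA
    A ↦ BCC
    B ↦ BA
    C ↦ DDB
    D ↦ AD

A->BCC, B->BA, C->DDB, D->AD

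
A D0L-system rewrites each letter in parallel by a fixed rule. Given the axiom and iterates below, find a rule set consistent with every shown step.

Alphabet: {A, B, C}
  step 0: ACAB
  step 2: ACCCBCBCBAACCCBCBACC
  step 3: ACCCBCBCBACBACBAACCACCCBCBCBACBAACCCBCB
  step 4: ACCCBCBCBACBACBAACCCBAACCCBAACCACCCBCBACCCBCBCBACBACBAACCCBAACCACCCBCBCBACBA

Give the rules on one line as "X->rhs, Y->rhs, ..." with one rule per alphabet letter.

A->ACC, B->A, C->CB

  step 3 ⇒ step 4: ACCCBCBCBACBACBAACCACCCBCBCBACBAACCCBCB ⇒ ACC·CB·CB·CB·A·CB·A·CB·A·ACC·CB·A·ACC·CB·A·ACC·ACC·CB·CB·ACC·CB·CB·CB·A·CB·A·CB·A·ACC·CB·A·ACC·ACC·CB·CB·CB·A·CB·A
    A ↦ ACC
    B ↦ A
    C ↦ CB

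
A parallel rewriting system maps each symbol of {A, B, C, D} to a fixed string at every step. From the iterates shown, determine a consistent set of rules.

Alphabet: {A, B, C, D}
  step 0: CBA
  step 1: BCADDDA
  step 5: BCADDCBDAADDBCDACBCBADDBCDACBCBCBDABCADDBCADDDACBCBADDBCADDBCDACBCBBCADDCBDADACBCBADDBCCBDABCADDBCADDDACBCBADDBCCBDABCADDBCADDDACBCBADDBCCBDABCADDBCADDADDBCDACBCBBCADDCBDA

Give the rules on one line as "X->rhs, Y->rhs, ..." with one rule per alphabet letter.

A->DA, B->ADD, C->BC, D->CB

  step 0 ⇒ step 1: CBA ⇒ BC·ADD·DA
    A ↦ DA
    B ↦ ADD
    C ↦ BC
    D ↦ CB  (constrained at step 1)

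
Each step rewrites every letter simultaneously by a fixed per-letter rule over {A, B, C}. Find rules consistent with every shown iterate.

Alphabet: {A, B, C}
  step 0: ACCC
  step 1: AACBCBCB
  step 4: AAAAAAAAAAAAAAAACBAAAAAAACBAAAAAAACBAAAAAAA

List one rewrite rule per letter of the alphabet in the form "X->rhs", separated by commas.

A->AA, B->A, C->CB

  step 0 ⇒ step 1: ACCC ⇒ AA·CB·CB·CB
    A ↦ AA
    C ↦ CB
    B ↦ A  (constrained at step 1)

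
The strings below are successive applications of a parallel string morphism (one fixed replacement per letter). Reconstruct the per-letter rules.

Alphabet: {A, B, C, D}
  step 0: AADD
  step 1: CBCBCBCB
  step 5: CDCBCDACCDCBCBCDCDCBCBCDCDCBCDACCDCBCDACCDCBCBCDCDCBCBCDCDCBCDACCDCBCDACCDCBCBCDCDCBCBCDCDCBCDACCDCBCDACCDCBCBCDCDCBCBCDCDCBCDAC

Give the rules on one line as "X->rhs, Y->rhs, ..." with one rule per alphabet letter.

A->CB, B->AC, C->CD, D->CB

  step 0 ⇒ step 1: AADD ⇒ CB·CB·CB·CB
    A ↦ CB
    D ↦ CB
    B ↦ AC  (constrained at step 1)
    C ↦ CD  (constrained at step 1)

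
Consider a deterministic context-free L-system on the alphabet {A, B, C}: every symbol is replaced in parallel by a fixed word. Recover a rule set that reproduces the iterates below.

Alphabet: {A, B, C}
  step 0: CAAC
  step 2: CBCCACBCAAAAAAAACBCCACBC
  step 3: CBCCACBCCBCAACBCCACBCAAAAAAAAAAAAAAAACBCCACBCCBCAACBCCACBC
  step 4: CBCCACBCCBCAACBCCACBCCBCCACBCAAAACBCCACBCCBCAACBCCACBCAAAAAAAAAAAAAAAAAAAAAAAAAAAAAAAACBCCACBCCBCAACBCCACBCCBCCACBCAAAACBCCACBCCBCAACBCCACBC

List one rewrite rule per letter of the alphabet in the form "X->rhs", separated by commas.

  step 3 ⇒ step 4: CBCCACBCCBCAACBCCACBCAAAAAAAAAAAAAAAACBCCACBCCBCAACBCCACBC ⇒ CBC·CA·CBC·CBC·AA·CBC·CA·CBC·CBC·CA·CBC·AA·AA·CBC·CA·CBC·CBC·AA·CBC·CA·CBC·AA·AA·AA·AA·AA·AA·AA·AA·AA·AA·AA·AA·AA·AA·AA·AA·CBC·CA·CBC·CBC·AA·CBC·CA·CBC·CBC·CA·CBC·AA·AA·CBC·CA·CBC·CBC·AA·CBC·CA·CBC
    A ↦ AA
    B ↦ CA
    C ↦ CBC

A->AA, B->CA, C->CBC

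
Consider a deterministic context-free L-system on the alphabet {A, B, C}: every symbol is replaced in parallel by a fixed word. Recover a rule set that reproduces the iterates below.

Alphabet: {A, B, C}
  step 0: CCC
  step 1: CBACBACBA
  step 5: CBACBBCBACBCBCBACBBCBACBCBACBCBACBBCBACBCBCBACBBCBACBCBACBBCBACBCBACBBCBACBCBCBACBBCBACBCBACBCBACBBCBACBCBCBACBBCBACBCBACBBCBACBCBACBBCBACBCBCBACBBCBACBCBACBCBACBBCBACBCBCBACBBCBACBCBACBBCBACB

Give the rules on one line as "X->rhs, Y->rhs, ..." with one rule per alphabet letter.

  step 0 ⇒ step 1: CCC ⇒ CBA·CBA·CBA
    C ↦ CBA
    A ↦ B  (constrained at step 1)
    B ↦ CB  (constrained at step 1)

A->B, B->CB, C->CBA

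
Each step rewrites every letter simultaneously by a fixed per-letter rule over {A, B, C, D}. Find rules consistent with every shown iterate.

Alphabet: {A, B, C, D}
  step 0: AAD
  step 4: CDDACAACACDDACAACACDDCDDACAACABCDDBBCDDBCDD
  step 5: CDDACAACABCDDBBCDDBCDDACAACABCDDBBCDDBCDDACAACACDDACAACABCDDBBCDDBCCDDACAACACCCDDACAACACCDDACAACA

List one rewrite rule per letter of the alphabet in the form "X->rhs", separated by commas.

A->B, B->C, C->CDD, D->ACA

  step 4 ⇒ step 5: CDDACAACACDDACAACACDDCDDACAACABCDDBBCDDBCDD ⇒ CDD·ACA·ACA·B·CDD·B·B·CDD·B·CDD·ACA·ACA·B·CDD·B·B·CDD·B·CDD·ACA·ACA·CDD·ACA·ACA·B·CDD·B·B·CDD·B·C·CDD·ACA·ACA·C·C·CDD·ACA·ACA·C·CDD·ACA·ACA
    A ↦ B
    B ↦ C
    C ↦ CDD
    D ↦ ACA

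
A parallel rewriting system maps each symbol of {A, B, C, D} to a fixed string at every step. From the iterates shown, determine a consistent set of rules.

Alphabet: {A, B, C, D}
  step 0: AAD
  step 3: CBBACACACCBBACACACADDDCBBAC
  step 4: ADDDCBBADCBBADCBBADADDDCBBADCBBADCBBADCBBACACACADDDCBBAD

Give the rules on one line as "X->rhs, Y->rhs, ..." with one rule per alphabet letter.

  step 3 ⇒ step 4: CBBACACACCBBACACACADDDCBBAC ⇒ AD·D·D·CBB·AD·CBB·AD·CBB·AD·AD·D·D·CBB·AD·CBB·AD·CBB·AD·CBB·AC·AC·AC·AD·D·D·CBB·AD
    A ↦ CBB
    B ↦ D
    C ↦ AD
    D ↦ AC

A->CBB, B->D, C->AD, D->AC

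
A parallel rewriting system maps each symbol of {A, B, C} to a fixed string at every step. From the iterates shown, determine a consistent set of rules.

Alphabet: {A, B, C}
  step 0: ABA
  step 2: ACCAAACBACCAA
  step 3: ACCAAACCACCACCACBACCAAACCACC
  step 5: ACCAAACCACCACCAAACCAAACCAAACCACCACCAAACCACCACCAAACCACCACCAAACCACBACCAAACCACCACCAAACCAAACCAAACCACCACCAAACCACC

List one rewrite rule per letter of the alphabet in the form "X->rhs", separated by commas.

  step 2 ⇒ step 3: ACCAAACBACCAA ⇒ ACC·A·A·ACC·ACC·ACC·A·CB·ACC·A·A·ACC·ACC
    A ↦ ACC
    B ↦ CB
    C ↦ A

A->ACC, B->CB, C->A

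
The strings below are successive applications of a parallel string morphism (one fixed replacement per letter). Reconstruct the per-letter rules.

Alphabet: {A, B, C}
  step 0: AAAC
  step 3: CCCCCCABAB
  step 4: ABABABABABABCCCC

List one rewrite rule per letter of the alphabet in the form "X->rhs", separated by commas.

  step 3 ⇒ step 4: CCCCCCABAB ⇒ AB·AB·AB·AB·AB·AB·C·C·C·C
    A ↦ C
    B ↦ C
    C ↦ AB

A->C, B->C, C->AB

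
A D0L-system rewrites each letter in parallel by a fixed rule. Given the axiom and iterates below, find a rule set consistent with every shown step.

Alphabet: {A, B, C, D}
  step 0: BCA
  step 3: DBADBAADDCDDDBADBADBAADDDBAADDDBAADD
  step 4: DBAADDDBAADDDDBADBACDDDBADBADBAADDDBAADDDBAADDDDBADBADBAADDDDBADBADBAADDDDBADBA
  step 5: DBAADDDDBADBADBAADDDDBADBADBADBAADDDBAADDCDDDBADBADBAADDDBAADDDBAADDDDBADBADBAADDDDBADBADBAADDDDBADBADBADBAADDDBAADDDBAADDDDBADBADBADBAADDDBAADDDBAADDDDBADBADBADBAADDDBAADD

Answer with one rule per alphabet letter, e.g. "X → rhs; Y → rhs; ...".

A->D, B->AD, C->CDD, D->DBA

  step 4 ⇒ step 5: DBAADDDBAADDDDBADBACDDDBADBADBAADDDBAADDDBAADDDDBADBADBAADDDDBADBADBAADDDDBADBA ⇒ DBA·AD·D·D·DBA·DBA·DBA·AD·D·D·DBA·DBA·DBA·DBA·AD·D·DBA·AD·D·CDD·DBA·DBA·DBA·AD·D·DBA·AD·D·DBA·AD·D·D·DBA·DBA·DBA·AD·D·D·DBA·DBA·DBA·AD·D·D·DBA·DBA·DBA·DBA·AD·D·DBA·AD·D·DBA·AD·D·D·DBA·DBA·DBA·DBA·AD·D·DBA·AD·D·DBA·AD·D·D·DBA·DBA·DBA·DBA·AD·D·DBA·AD·D
    A ↦ D
    B ↦ AD
    C ↦ CDD
    D ↦ DBA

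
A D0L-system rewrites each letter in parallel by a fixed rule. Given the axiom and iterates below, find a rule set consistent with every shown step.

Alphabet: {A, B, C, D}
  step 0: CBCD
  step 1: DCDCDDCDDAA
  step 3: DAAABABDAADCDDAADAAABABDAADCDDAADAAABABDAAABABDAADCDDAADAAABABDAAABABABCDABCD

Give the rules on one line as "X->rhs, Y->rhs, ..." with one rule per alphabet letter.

A->AB, B->CD, C->DCD, D->DAA

  step 0 ⇒ step 1: CBCD ⇒ DCD·CD·DCD·DAA
    B ↦ CD
    C ↦ DCD
    D ↦ DAA
    A ↦ AB  (constrained at step 1)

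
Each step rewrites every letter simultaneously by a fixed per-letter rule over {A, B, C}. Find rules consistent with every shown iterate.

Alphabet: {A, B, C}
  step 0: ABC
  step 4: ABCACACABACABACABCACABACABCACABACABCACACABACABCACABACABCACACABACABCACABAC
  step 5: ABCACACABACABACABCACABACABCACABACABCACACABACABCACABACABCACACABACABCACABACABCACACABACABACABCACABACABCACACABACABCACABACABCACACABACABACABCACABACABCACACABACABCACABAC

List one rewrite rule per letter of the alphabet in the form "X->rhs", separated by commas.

  step 4 ⇒ step 5: ABCACACABACABACABCACABACABCACABACABCACACABACABCACABACABCACACABACABCACABAC ⇒ AB·CAC·AC·AB·AC·AB·AC·AB·CAC·AB·AC·AB·CAC·AB·AC·AB·CAC·AC·AB·AC·AB·CAC·AB·AC·AB·CAC·AC·AB·AC·AB·CAC·AB·AC·AB·CAC·AC·AB·AC·AB·AC·AB·CAC·AB·AC·AB·CAC·AC·AB·AC·AB·CAC·AB·AC·AB·CAC·AC·AB·AC·AB·AC·AB·CAC·AB·AC·AB·CAC·AC·AB·AC·AB·CAC·AB·AC
    A ↦ AB
    B ↦ CAC
    C ↦ AC

A->AB, B->CAC, C->AC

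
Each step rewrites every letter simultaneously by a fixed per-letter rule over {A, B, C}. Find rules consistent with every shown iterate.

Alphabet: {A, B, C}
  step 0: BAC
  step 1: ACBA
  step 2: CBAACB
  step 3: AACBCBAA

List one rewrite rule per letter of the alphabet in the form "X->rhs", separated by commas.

  step 2 ⇒ step 3: CBAACB ⇒ A·A·CB·CB·A·A
    A ↦ CB
    B ↦ A
    C ↦ A

A->CB, B->A, C->A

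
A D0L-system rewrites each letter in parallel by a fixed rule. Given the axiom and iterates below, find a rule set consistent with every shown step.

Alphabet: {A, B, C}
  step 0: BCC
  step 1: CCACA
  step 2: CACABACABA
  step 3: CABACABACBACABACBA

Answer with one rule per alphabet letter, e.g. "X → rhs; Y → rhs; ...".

  step 2 ⇒ step 3: CACABACABA ⇒ CA·BA·CA·BA·C·BA·CA·BA·C·BA
    A ↦ BA
    B ↦ C
    C ↦ CA

A->BA, B->C, C->CA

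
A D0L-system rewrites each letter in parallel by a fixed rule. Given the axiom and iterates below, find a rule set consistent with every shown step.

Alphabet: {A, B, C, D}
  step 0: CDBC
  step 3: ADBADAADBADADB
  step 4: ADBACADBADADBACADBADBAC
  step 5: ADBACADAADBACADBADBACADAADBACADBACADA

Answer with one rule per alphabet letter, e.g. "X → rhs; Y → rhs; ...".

A->AD, B->AC, C->A, D->B

  step 4 ⇒ step 5: ADBACADBADADBACADBADBAC ⇒ AD·B·AC·AD·A·AD·B·AC·AD·B·AD·B·AC·AD·A·AD·B·AC·AD·B·AC·AD·A
    A ↦ AD
    B ↦ AC
    C ↦ A
    D ↦ B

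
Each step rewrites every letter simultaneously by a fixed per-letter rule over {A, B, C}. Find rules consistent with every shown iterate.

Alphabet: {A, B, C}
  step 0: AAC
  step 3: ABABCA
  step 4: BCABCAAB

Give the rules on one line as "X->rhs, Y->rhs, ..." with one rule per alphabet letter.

A->B, B->CA, C->A

  step 3 ⇒ step 4: ABABCA ⇒ B·CA·B·CA·A·B
    A ↦ B
    B ↦ CA
    C ↦ A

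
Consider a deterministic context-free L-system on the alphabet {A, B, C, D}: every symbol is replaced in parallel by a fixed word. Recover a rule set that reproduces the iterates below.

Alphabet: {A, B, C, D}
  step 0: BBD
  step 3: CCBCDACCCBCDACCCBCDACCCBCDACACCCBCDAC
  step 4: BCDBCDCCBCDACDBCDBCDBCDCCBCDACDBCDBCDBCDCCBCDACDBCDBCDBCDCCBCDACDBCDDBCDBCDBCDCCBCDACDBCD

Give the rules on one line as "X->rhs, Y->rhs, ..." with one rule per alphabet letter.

  step 3 ⇒ step 4: CCBCDACCCBCDACCCBCDACCCBCDACACCCBCDAC ⇒ BCD·BCD·CC·BCD·AC·D·BCD·BCD·BCD·CC·BCD·AC·D·BCD·BCD·BCD·CC·BCD·AC·D·BCD·BCD·BCD·CC·BCD·AC·D·BCD·D·BCD·BCD·BCD·CC·BCD·AC·D·BCD
    A ↦ D
    B ↦ CC
    C ↦ BCD
    D ↦ AC

A->D, B->CC, C->BCD, D->AC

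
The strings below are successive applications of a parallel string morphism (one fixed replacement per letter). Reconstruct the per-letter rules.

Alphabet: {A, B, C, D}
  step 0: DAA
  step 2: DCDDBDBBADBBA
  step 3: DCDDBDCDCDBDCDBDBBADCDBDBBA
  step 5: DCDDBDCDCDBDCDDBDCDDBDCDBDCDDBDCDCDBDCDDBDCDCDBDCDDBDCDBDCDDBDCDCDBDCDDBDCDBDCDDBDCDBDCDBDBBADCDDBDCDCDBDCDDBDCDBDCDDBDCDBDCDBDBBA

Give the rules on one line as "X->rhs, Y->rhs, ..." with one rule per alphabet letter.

A->BA, B->DB, C->DDB, D->DC

  step 2 ⇒ step 3: DCDDBDBBADBBA ⇒ DC·DDB·DC·DC·DB·DC·DB·DB·BA·DC·DB·DB·BA
    A ↦ BA
    B ↦ DB
    C ↦ DDB
    D ↦ DC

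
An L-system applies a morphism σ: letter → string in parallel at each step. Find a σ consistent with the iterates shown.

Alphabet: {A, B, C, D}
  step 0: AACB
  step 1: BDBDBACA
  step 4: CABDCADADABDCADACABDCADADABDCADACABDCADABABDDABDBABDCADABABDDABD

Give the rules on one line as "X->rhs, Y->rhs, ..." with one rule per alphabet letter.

A->BD, B->CA, C->BA, D->DA

  step 0 ⇒ step 1: AACB ⇒ BD·BD·BA·CA
    A ↦ BD
    B ↦ CA
    C ↦ BA
    D ↦ DA  (constrained at step 1)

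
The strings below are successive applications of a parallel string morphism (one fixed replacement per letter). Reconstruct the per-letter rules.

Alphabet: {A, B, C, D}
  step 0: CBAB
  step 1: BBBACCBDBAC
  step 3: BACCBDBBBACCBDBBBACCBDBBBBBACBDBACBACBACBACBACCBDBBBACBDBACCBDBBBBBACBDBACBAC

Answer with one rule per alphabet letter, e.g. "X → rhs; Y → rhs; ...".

  step 0 ⇒ step 1: CBAB ⇒ BB·BAC·CBD·BAC
    A ↦ CBD
    B ↦ BAC
    C ↦ BB
    D ↦ BD  (constrained at step 1)

A->CBD, B->BAC, C->BB, D->BD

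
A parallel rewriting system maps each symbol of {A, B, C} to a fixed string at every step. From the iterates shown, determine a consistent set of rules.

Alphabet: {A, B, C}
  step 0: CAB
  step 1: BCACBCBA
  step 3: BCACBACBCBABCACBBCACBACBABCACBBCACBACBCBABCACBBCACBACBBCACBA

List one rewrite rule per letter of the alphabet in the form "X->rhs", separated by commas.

A->CB, B->CBA, C->BCA

  step 0 ⇒ step 1: CAB ⇒ BCA·CB·CBA
    A ↦ CB
    B ↦ CBA
    C ↦ BCA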